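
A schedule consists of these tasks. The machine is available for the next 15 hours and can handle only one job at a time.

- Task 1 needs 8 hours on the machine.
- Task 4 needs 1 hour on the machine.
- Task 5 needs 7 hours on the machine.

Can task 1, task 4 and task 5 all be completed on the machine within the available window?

Running back to back, the jobs need 8 + 1 + 7 = 16 hours on the machine.
Since 16 > 15, they cannot all fit.

No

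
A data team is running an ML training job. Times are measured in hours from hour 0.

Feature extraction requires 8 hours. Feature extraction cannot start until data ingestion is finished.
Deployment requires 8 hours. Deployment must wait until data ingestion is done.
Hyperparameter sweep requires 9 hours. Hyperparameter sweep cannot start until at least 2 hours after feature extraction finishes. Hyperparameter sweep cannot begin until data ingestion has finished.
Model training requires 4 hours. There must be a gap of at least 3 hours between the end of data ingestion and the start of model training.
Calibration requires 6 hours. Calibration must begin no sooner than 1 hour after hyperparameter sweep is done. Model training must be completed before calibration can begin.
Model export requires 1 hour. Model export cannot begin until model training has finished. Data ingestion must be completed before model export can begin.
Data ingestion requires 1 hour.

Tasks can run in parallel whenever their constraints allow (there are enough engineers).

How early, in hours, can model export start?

8

Data ingestion has no prerequisites, so it starts at hour 0 and finishes at hour 1.
Model training cannot begin until data ingestion (finishes hour 1, plus 3-hour gap → hour 4). It runs from hour 4 to 4 + 4 = hour 8.
Model export waits on model training (finishes hour 8); data ingestion (finishes hour 1). The latest of these is hour 8, which is the earliest model export can start.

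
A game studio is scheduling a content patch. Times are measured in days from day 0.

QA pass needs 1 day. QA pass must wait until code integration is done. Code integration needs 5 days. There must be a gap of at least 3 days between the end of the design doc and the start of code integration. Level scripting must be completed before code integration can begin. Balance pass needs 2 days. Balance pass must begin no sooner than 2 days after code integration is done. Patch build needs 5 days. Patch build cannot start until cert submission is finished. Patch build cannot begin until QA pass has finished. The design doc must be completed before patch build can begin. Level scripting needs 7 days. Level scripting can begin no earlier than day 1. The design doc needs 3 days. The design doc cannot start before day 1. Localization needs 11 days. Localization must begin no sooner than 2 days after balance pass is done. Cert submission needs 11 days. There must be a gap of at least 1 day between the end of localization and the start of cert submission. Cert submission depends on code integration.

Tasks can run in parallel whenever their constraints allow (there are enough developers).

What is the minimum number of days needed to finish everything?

Level scripting waits on its own release at day 1, so it starts at day 1 and finishes at 1 + 7 = day 8.
After its own release at day 1, the design doc can start at day 1 and finishes at day 4.
Code integration cannot start until the design doc (finishes day 4, plus 3-day gap → day 7); level scripting (finishes day 8). The controlling bound is day 8, so code integration finishes at 8 + 5 = day 13.
QA pass cannot begin until code integration (finishes day 13). It runs from day 13 to 13 + 1 = day 14.
After code integration (finishes day 13, plus 2-day gap → day 15), balance pass can start at day 15 and finishes at day 17.
Localization waits on balance pass (finishes day 17, plus 2-day gap → day 19), so it starts at day 19 and finishes at 19 + 11 = day 30.
Cert submission needs all of localization (finishes day 30, plus 1-day gap → day 31); code integration (finishes day 13). That puts its earliest start at day 31; it finishes at 31 + 11 = day 42.
Patch build cannot start until cert submission (finishes day 42); QA pass (finishes day 14); the design doc (finishes day 4). The controlling bound is day 42, so patch build finishes at 42 + 5 = day 47.
All tasks are finished once the last one completes. Finish times: The design doc at 4, Level scripting at 8, Code integration at 13, Balance pass at 17, Localization at 30, QA pass at 14, Cert submission at 42, Patch build at 47. The latest is day 47.

47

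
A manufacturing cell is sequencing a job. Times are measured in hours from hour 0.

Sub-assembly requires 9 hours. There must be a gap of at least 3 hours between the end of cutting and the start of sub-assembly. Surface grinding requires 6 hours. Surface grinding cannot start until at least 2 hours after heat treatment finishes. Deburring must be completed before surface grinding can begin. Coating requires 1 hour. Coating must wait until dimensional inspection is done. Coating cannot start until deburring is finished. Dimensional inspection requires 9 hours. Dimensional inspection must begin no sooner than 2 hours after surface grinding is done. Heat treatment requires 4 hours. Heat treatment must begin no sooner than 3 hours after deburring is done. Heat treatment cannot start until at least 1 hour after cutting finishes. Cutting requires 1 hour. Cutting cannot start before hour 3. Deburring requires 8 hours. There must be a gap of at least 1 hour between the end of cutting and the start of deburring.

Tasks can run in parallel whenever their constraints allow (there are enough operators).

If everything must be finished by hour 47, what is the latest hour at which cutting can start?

To finish by hour 47, coating (duration 1) must start no later than hour 46.
Dimensional inspection feeds into coating (must start by hour 46); so dimensional inspection must finish by hour 46 and therefore start by hour 37.
Surface grinding has to be done before dimensional inspection (must start by hour 37, minus 2-hour gap → hour 35). That means finishing by hour 35, i.e. starting by 35 − 6 = hour 29.
Heat treatment has to be done before surface grinding (must start by hour 29, minus 2-hour gap → hour 27). That means finishing by hour 27, i.e. starting by 27 − 4 = hour 23.
Deburring feeds heat treatment (must start by hour 23, minus 3-hour gap → hour 20); surface grinding (must start by hour 29); coating (must start by hour 46). Taking the minimum, deburring must finish by hour 20 and start by 20 − 8 = hour 12.
To finish by hour 47, sub-assembly (duration 9) must start no later than hour 38.
Cutting must finish in time for deburring (must start by hour 12, minus 1-hour gap → hour 11); heat treatment (must start by hour 23, minus 1-hour gap → hour 22); sub-assembly (must start by hour 38, minus 3-hour gap → hour 35). The tightest is hour 11, so cutting must start by 11 − 1 = hour 10.

10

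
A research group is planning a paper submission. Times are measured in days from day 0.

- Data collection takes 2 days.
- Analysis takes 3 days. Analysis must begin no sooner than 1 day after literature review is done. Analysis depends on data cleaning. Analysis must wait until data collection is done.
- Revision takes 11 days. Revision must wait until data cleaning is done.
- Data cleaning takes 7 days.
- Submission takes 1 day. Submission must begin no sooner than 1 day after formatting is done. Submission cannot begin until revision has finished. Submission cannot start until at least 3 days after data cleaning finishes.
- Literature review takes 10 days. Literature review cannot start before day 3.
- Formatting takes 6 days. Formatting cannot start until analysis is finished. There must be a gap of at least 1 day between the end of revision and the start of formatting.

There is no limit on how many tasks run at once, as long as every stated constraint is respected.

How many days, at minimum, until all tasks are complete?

Data cleaning can start immediately at day 0; it finishes at day 7.
Revision cannot begin until data cleaning (finishes day 7). It runs from day 7 to 7 + 11 = day 18.
Data collection has no prerequisites, so it starts at day 0 and finishes at day 2.
Literature review cannot begin until its own release at day 3. It runs from day 3 to 3 + 10 = day 13.
For analysis: literature review (finishes day 13, plus 1-day gap → day 14); data cleaning (finishes day 7); data collection (finishes day 2). Taking the maximum gives a start of day 14, and it finishes at 14 + 3 = day 17.
Formatting has to wait for analysis (finishes day 17); revision (finishes day 18, plus 1-day gap → day 19). The latest of these is day 19, so formatting runs day 19 to 19 + 6 = day 25.
For submission: formatting (finishes day 25, plus 1-day gap → day 26); revision (finishes day 18); data cleaning (finishes day 7, plus 3-day gap → day 10). Taking the maximum gives a start of day 26, and it finishes at 26 + 1 = day 27.
All tasks are finished once the last one completes. Finish times: Literature review at 13, Data collection at 2, Data cleaning at 7, Analysis at 17, Revision at 18, Formatting at 25, Submission at 27. The latest is day 27.

27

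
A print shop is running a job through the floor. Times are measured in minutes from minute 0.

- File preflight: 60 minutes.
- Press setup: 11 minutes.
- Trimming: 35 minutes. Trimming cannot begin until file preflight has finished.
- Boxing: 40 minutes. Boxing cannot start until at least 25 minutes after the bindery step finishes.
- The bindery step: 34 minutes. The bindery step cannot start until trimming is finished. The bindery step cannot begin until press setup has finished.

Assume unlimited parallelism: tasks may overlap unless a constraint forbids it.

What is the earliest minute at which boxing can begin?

154

Press setup can start immediately at minute 0; it finishes at minute 11.
File preflight has no prerequisites, so it starts at minute 0 and finishes at minute 60.
After file preflight (finishes minute 60), trimming can start at minute 60 and finishes at minute 95.
The bindery step has to wait for trimming (finishes minute 95); press setup (finishes minute 11). The latest of these is minute 95, so the bindery step runs minute 95 to 95 + 34 = minute 129.
Boxing waits on the bindery step (finishes minute 129, plus 25-minute gap → minute 154), so the earliest it can start is minute 154.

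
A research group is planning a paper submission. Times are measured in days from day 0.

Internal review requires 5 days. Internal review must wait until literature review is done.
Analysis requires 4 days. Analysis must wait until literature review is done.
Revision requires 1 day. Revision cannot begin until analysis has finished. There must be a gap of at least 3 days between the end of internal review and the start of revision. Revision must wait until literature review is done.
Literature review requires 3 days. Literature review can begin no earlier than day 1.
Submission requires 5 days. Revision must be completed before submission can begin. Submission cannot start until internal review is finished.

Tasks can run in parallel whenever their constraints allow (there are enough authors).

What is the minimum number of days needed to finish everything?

18

Literature review cannot begin until its own release at day 1. It runs from day 1 to 1 + 3 = day 4.
After literature review (finishes day 4), internal review can start at day 4 and finishes at day 9.
Analysis waits on literature review (finishes day 4), so it starts at day 4 and finishes at 4 + 4 = day 8.
Revision cannot start until analysis (finishes day 8); internal review (finishes day 9, plus 3-day gap → day 12); literature review (finishes day 4). The controlling bound is day 12, so revision finishes at 12 + 1 = day 13.
Submission needs all of revision (finishes day 13); internal review (finishes day 9). That puts its earliest start at day 13; it finishes at 13 + 5 = day 18.
All tasks are finished once the last one completes. Finish times: Literature review at 4, Analysis at 8, Internal review at 9, Revision at 13, Submission at 18. The latest is day 18.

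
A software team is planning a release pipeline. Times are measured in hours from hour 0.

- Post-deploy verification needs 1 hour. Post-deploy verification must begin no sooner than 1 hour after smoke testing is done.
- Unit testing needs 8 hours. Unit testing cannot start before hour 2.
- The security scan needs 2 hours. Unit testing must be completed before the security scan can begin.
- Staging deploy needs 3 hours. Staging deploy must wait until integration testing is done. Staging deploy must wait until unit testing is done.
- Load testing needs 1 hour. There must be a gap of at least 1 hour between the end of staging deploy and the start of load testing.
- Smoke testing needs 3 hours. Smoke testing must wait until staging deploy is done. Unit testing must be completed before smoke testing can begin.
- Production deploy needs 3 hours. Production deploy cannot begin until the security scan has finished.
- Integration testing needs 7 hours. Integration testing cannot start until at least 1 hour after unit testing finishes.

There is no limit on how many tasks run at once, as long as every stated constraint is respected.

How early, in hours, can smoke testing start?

21

Unit testing waits on its own release at hour 2, so it starts at hour 2 and finishes at 2 + 8 = hour 10.
Integration testing waits on unit testing (finishes hour 10, plus 1-hour gap → hour 11), so it starts at hour 11 and finishes at 11 + 7 = hour 18.
Staging deploy has to wait for integration testing (finishes hour 18); unit testing (finishes hour 10). The latest of these is hour 18, so staging deploy runs hour 18 to 18 + 3 = hour 21.
Smoke testing waits on staging deploy (finishes hour 21); unit testing (finishes hour 10). The latest of these is hour 21, which is the earliest smoke testing can start.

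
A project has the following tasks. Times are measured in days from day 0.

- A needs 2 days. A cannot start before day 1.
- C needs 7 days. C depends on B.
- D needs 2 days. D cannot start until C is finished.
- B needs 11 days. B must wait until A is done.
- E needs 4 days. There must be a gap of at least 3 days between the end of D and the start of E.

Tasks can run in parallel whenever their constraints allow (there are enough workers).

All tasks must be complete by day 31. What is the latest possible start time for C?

Nothing follows E; the deadline of day 31 is its only limit. It must start by 31 − 4 = day 27.
Since E (must start by day 27, minus 3-day gap → day 24) depends on it, D must finish by day 24. Backing off its 2-day duration gives a latest start of day 22.
C has to be done before D (must start by day 22). That means finishing by day 22, i.e. starting by 22 − 7 = day 15.

15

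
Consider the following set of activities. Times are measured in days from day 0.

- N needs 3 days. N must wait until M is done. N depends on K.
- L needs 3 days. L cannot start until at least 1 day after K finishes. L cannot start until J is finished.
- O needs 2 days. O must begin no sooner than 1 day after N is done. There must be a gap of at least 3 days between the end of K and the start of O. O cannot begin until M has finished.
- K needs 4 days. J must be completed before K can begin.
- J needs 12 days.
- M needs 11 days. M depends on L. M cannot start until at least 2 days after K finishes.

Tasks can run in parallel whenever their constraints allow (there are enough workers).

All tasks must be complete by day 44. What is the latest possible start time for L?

24

Nothing follows O; the deadline of day 44 is its only limit. It must start by 44 − 2 = day 42.
N feeds into O (must start by day 42, minus 1-day gap → day 41); so N must finish by day 41 and therefore start by day 38.
M has several dependents: N (must start by day 38); O (must start by day 42). The earliest of those limits is day 38, so M must start by 38 − 11 = day 27.
L feeds into M (must start by day 27); so L must finish by day 27 and therefore start by day 24.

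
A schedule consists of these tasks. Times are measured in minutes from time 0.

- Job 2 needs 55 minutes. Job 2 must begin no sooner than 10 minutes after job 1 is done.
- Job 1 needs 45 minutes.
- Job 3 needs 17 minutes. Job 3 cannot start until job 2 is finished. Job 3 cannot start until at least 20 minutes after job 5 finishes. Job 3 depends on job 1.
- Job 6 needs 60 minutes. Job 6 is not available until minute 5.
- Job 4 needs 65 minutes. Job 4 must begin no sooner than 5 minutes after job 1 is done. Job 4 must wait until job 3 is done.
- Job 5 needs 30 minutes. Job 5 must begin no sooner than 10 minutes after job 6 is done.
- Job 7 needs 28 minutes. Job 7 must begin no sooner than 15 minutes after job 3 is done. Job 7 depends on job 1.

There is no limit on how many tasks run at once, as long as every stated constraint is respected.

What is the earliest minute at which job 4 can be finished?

207

After its own release at minute 5, job 6 can start at minute 5 and finishes at minute 65.
After job 6 (finishes minute 65, plus 10-minute gap → minute 75), job 5 can start at minute 75 and finishes at minute 105.
Job 1 can start immediately at minute 0; it finishes at minute 45.
Job 2 waits on job 1 (finishes minute 45, plus 10-minute gap → minute 55), so it starts at minute 55 and finishes at 55 + 55 = minute 110.
Job 3 cannot start until job 2 (finishes minute 110); job 5 (finishes minute 105, plus 20-minute gap → minute 125); job 1 (finishes minute 45). The controlling bound is minute 125, so job 3 finishes at 125 + 17 = minute 142.
Job 4 cannot start until job 1 (finishes minute 45, plus 5-minute gap → minute 50); job 3 (finishes minute 142). The controlling bound is minute 142, so job 4 finishes at 142 + 65 = minute 207.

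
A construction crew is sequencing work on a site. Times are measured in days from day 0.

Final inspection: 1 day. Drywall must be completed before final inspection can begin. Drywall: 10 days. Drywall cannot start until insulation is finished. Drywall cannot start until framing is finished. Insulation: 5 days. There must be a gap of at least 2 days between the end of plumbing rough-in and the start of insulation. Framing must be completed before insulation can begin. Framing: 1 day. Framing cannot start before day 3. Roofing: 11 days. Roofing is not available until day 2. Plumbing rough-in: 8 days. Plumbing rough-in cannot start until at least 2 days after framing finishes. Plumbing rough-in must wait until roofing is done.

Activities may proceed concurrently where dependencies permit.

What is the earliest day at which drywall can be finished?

After its own release at day 2, roofing can start at day 2 and finishes at day 13.
Framing waits on its own release at day 3, so it starts at day 3 and finishes at 3 + 1 = day 4.
Plumbing rough-in needs all of framing (finishes day 4, plus 2-day gap → day 6); roofing (finishes day 13). That puts its earliest start at day 13; it finishes at 13 + 8 = day 21.
Insulation cannot start until plumbing rough-in (finishes day 21, plus 2-day gap → day 23); framing (finishes day 4). The controlling bound is day 23, so insulation finishes at 23 + 5 = day 28.
Drywall needs all of insulation (finishes day 28); framing (finishes day 4). That puts its earliest start at day 28; it finishes at 28 + 10 = day 38.

38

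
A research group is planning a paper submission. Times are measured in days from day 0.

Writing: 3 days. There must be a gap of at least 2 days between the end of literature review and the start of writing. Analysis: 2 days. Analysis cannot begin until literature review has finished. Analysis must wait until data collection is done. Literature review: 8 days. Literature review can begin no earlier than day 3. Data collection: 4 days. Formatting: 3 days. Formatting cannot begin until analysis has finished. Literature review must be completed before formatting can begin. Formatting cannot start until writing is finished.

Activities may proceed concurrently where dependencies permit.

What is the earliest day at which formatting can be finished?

19

Nothing blocks data collection, so it runs from day 0 to day 4.
After its own release at day 3, literature review can start at day 3 and finishes at day 11.
Writing waits on literature review (finishes day 11, plus 2-day gap → day 13), so it starts at day 13 and finishes at 13 + 3 = day 16.
Analysis has to wait for literature review (finishes day 11); data collection (finishes day 4). The latest of these is day 11, so analysis runs day 11 to 11 + 2 = day 13.
Formatting has to wait for analysis (finishes day 13); literature review (finishes day 11); writing (finishes day 16). The latest of these is day 16, so formatting runs day 16 to 16 + 3 = day 19.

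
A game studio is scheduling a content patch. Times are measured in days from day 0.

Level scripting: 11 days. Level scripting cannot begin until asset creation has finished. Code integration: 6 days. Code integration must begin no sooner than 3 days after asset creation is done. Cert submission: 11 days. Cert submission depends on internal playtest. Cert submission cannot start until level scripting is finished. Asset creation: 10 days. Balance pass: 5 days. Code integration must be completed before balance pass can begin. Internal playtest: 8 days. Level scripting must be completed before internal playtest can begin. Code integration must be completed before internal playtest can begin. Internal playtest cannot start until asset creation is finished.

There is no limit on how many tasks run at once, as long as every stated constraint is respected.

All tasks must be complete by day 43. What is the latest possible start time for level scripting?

Cert submission must finish by day 43; it takes 11 days, so it must start by 43 − 11 = day 32.
Since cert submission (must start by day 32) depends on it, internal playtest must finish by day 32. Backing off its 8-day duration gives a latest start of day 24.
Level scripting must finish in time for internal playtest (must start by day 24); cert submission (must start by day 32). The tightest is day 24, so level scripting must start by 24 − 11 = day 13.

13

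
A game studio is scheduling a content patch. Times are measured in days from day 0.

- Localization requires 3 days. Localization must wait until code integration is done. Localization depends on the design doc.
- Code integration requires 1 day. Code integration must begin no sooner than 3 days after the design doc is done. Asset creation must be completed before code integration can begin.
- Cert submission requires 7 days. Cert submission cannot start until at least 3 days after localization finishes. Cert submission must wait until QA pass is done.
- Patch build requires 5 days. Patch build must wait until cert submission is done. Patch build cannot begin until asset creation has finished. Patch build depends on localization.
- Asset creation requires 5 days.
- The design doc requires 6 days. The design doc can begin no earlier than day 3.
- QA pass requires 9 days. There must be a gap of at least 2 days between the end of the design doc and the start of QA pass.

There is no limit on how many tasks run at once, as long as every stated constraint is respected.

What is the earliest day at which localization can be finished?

16

Nothing blocks asset creation, so it runs from day 0 to day 5.
The design doc cannot begin until its own release at day 3. It runs from day 3 to 3 + 6 = day 9.
Code integration has to wait for the design doc (finishes day 9, plus 3-day gap → day 12); asset creation (finishes day 5). The latest of these is day 12, so code integration runs day 12 to 12 + 1 = day 13.
Localization has to wait for code integration (finishes day 13); the design doc (finishes day 9). The latest of these is day 13, so localization runs day 13 to 13 + 3 = day 16.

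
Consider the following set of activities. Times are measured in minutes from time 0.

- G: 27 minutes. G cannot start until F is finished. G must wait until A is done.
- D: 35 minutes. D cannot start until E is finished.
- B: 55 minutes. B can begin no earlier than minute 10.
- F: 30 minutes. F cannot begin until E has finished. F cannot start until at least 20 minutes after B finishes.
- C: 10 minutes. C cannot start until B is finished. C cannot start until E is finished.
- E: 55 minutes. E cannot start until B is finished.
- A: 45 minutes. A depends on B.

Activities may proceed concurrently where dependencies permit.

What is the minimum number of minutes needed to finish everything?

B waits on its own release at minute 10, so it starts at minute 10 and finishes at 10 + 55 = minute 65.
After B (finishes minute 65), E can start at minute 65 and finishes at minute 120.
For F: E (finishes minute 120); B (finishes minute 65, plus 20-minute gap → minute 85). Taking the maximum gives a start of minute 120, and it finishes at 120 + 30 = minute 150.
D waits on E (finishes minute 120), so it starts at minute 120 and finishes at 120 + 35 = minute 155.
For C: B (finishes minute 65); E (finishes minute 120). Taking the maximum gives a start of minute 120, and it finishes at 120 + 10 = minute 130.
A waits on B (finishes minute 65), so it starts at minute 65 and finishes at 65 + 45 = minute 110.
For G: F (finishes minute 150); A (finishes minute 110). Taking the maximum gives a start of minute 150, and it finishes at 150 + 27 = minute 177.
All tasks are finished once the last one completes. Finish times: A at 110, B at 65, C at 130, D at 155, E at 120, F at 150, G at 177. The latest is minute 177.

177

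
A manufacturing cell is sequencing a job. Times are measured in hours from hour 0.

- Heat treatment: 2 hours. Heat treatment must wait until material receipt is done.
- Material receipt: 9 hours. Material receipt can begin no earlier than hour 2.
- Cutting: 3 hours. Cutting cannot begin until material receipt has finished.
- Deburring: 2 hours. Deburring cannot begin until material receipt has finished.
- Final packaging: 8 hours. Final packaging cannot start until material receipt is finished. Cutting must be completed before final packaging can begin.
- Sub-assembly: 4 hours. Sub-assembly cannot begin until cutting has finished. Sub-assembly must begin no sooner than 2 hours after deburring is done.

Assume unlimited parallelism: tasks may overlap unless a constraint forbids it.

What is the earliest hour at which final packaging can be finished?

Material receipt cannot begin until its own release at hour 2. It runs from hour 2 to 2 + 9 = hour 11.
Cutting waits on material receipt (finishes hour 11), so it starts at hour 11 and finishes at 11 + 3 = hour 14.
Final packaging cannot start until material receipt (finishes hour 11); cutting (finishes hour 14). The controlling bound is hour 14, so final packaging finishes at 14 + 8 = hour 22.

22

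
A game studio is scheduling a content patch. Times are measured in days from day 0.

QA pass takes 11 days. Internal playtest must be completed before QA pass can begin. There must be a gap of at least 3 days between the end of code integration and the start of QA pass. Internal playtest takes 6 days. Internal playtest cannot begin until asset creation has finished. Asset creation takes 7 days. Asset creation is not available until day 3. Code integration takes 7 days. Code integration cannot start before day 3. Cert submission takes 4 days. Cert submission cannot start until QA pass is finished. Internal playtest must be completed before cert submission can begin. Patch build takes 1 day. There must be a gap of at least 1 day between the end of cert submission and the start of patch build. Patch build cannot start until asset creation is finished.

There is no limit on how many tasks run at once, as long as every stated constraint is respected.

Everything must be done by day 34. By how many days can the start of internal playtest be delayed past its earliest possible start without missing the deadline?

1

Asset creation cannot begin until its own release at day 3. It runs from day 3 to 3 + 7 = day 10.
Internal playtest waits on asset creation (finishes day 10), so it starts at day 10 and finishes at 10 + 6 = day 16.

Working backward from the deadline:
To finish by day 34, patch build (duration 1) must start no later than day 33.
Since patch build (must start by day 33, minus 1-day gap → day 32) depends on it, cert submission must finish by day 32. Backing off its 4-day duration gives a latest start of day 28.
QA pass must finish before cert submission (must start by day 28). With an 11-day duration, QA pass must start by 28 − 11 = day 17.
Internal playtest must finish in time for QA pass (must start by day 17); cert submission (must start by day 28). The tightest is day 17, so internal playtest must start by 17 − 6 = day 11.
So internal playtest can start as early as day 10 and as late as day 11, giving 11 − 10 = 1 day of slack.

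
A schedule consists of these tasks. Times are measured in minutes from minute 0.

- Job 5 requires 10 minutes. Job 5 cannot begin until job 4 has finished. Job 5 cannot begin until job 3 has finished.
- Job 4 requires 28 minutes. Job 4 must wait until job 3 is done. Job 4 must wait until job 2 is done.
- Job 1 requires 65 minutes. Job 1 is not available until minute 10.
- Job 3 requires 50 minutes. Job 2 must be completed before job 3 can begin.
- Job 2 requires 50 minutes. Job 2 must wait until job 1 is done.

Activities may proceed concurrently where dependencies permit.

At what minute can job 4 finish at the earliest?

Job 1 cannot begin until its own release at minute 10. It runs from minute 10 to 10 + 65 = minute 75.
Job 2 cannot begin until job 1 (finishes minute 75). It runs from minute 75 to 75 + 50 = minute 125.
After job 2 (finishes minute 125), job 3 can start at minute 125 and finishes at minute 175.
Job 4 has to wait for job 3 (finishes minute 175); job 2 (finishes minute 125). The latest of these is minute 175, so job 4 runs minute 175 to 175 + 28 = minute 203.

203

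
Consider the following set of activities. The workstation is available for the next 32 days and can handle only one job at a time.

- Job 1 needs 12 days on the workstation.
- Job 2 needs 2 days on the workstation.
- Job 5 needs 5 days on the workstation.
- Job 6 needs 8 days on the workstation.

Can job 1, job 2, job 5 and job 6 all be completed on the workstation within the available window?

Running back to back, the jobs need 12 + 2 + 5 + 8 = 27 days on the workstation.
Since 27 ≤ 32, they fit within the window.

Yes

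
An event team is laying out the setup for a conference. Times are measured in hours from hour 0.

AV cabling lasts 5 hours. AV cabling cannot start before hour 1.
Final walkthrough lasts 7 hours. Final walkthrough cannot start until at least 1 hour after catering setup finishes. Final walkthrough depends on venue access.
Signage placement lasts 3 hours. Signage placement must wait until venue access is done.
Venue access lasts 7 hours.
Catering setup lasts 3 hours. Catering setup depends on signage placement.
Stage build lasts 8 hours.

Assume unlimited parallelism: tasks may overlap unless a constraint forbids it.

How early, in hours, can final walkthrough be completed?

Venue access can start immediately at hour 0; it finishes at hour 7.
Signage placement cannot begin until venue access (finishes hour 7). It runs from hour 7 to 7 + 3 = hour 10.
After signage placement (finishes hour 10), catering setup can start at hour 10 and finishes at hour 13.
For final walkthrough: catering setup (finishes hour 13, plus 1-hour gap → hour 14); venue access (finishes hour 7). Taking the maximum gives a start of hour 14, and it finishes at 14 + 7 = hour 21.

21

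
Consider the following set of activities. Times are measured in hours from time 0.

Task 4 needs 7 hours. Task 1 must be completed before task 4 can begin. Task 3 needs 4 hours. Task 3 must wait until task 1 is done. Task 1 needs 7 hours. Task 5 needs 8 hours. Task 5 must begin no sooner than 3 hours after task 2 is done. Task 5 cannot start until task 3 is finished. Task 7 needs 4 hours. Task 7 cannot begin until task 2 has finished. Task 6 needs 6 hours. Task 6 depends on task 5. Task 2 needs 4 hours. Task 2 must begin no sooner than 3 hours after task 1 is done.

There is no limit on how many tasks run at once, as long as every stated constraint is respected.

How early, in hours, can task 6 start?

25

Task 1 has no prerequisites, so it starts at hour 0 and finishes at hour 7.
Task 3 waits on task 1 (finishes hour 7), so it starts at hour 7 and finishes at 7 + 4 = hour 11.
Task 2 cannot begin until task 1 (finishes hour 7, plus 3-hour gap → hour 10). It runs from hour 10 to 10 + 4 = hour 14.
For task 5: task 2 (finishes hour 14, plus 3-hour gap → hour 17); task 3 (finishes hour 11). Taking the maximum gives a start of hour 17, and it finishes at 17 + 8 = hour 25.
Task 6 waits on task 5 (finishes hour 25), so the earliest it can start is hour 25.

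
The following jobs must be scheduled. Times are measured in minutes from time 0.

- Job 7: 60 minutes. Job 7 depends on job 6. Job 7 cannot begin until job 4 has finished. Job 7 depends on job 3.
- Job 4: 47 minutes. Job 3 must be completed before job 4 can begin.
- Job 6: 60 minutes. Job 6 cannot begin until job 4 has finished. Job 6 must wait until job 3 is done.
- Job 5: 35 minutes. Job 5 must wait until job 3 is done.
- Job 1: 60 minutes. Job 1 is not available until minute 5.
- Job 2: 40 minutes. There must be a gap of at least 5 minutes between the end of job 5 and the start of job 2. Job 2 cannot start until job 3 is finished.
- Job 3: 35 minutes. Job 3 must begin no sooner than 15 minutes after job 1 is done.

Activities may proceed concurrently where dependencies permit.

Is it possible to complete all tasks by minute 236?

Job 1 waits on its own release at minute 5, so it starts at minute 5 and finishes at 5 + 60 = minute 65.
Job 3 cannot begin until job 1 (finishes minute 65, plus 15-minute gap → minute 80). It runs from minute 80 to 80 + 35 = minute 115.
After job 3 (finishes minute 115), job 5 can start at minute 115 and finishes at minute 150.
Job 2 has to wait for job 5 (finishes minute 150, plus 5-minute gap → minute 155); job 3 (finishes minute 115). The latest of these is minute 155, so job 2 runs minute 155 to 155 + 40 = minute 195.
Job 4 cannot begin until job 3 (finishes minute 115). It runs from minute 115 to 115 + 47 = minute 162.
Job 6 has to wait for job 4 (finishes minute 162); job 3 (finishes minute 115). The latest of these is minute 162, so job 6 runs minute 162 to 162 + 60 = minute 222.
Job 7 cannot start until job 6 (finishes minute 222); job 4 (finishes minute 162); job 3 (finishes minute 115). The controlling bound is minute 222, so job 7 finishes at 222 + 60 = minute 282.
The earliest everything can be done is minute 282, which is after the deadline of 236, so it is not possible.

No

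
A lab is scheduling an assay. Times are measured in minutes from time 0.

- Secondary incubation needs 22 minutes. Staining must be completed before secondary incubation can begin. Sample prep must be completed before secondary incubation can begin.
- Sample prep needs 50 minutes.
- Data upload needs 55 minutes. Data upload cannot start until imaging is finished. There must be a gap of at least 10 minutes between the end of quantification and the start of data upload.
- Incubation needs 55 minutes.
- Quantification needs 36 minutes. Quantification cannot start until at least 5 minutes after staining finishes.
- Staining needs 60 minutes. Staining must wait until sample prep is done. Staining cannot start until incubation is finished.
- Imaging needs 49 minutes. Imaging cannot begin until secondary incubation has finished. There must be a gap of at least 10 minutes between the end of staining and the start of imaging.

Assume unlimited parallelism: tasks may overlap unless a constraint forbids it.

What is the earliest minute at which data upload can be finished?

Nothing blocks incubation, so it runs from minute 0 to minute 55.
Sample prep has no prerequisites, so it starts at minute 0 and finishes at minute 50.
Staining has to wait for sample prep (finishes minute 50); incubation (finishes minute 55). The latest of these is minute 55, so staining runs minute 55 to 55 + 60 = minute 115.
After staining (finishes minute 115, plus 5-minute gap → minute 120), quantification can start at minute 120 and finishes at minute 156.
For secondary incubation: staining (finishes minute 115); sample prep (finishes minute 50). Taking the maximum gives a start of minute 115, and it finishes at 115 + 22 = minute 137.
Imaging has to wait for secondary incubation (finishes minute 137); staining (finishes minute 115, plus 10-minute gap → minute 125). The latest of these is minute 137, so imaging runs minute 137 to 137 + 49 = minute 186.
Data upload cannot start until imaging (finishes minute 186); quantification (finishes minute 156, plus 10-minute gap → minute 166). The controlling bound is minute 186, so data upload finishes at 186 + 55 = minute 241.

241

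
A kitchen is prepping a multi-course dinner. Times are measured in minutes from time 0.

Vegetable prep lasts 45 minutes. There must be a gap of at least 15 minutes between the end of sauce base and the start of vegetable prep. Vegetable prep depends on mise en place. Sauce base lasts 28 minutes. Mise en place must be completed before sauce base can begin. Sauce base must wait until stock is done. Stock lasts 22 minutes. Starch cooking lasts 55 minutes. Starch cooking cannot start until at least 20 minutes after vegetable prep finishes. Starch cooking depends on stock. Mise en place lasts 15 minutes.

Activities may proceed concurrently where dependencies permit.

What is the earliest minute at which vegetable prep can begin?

65

Stock has no prerequisites, so it starts at minute 0 and finishes at minute 22.
Mise en place can start immediately at minute 0; it finishes at minute 15.
Sauce base has to wait for mise en place (finishes minute 15); stock (finishes minute 22). The latest of these is minute 22, so sauce base runs minute 22 to 22 + 28 = minute 50.
Vegetable prep waits on sauce base (finishes minute 50, plus 15-minute gap → minute 65); mise en place (finishes minute 15). The latest of these is minute 65, which is the earliest vegetable prep can start.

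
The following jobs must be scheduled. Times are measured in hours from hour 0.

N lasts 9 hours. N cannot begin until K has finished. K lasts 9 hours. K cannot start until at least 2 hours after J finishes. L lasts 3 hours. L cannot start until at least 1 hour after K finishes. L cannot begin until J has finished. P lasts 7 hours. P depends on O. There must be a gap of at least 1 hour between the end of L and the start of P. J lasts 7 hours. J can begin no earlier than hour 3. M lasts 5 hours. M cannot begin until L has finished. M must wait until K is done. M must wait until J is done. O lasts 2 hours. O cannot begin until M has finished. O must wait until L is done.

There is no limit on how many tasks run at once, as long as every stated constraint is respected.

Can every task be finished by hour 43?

J cannot begin until its own release at hour 3. It runs from hour 3 to 3 + 7 = hour 10.
After J (finishes hour 10, plus 2-hour gap → hour 12), K can start at hour 12 and finishes at hour 21.
N waits on K (finishes hour 21), so it starts at hour 21 and finishes at 21 + 9 = hour 30.
L cannot start until K (finishes hour 21, plus 1-hour gap → hour 22); J (finishes hour 10). The controlling bound is hour 22, so L finishes at 22 + 3 = hour 25.
M needs all of L (finishes hour 25); K (finishes hour 21); J (finishes hour 10). That puts its earliest start at hour 25; it finishes at 25 + 5 = hour 30.
O cannot start until M (finishes hour 30); L (finishes hour 25). The controlling bound is hour 30, so O finishes at 30 + 2 = hour 32.
P needs all of O (finishes hour 32); L (finishes hour 25, plus 1-hour gap → hour 26). That puts its earliest start at hour 32; it finishes at 32 + 7 = hour 39.
Every task is finished by hour 39, which is no later than the deadline of 43, so the schedule is feasible.

Yes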